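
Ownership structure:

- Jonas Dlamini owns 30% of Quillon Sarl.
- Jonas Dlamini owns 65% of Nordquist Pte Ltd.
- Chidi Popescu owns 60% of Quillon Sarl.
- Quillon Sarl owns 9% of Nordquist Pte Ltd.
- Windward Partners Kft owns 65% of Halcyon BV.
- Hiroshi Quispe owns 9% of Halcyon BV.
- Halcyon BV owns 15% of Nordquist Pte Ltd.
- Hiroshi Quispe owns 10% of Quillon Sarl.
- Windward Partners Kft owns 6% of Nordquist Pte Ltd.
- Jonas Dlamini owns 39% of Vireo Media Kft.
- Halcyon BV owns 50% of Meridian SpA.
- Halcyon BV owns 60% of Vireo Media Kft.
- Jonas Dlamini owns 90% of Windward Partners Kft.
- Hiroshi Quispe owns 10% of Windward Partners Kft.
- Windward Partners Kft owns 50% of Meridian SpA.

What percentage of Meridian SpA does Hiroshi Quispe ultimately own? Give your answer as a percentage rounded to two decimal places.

Hiroshi reaches Meridian along 3 paths.
Via Windward: 10% × 50% = 5%.
Via Windward → Halcyon: 10% × 65% × 50% = 3.25%.
Via Halcyon: 9% × 50% = 4.5%.
Total: 5% + 3.25% + 4.5% = 12.75%.

12.75%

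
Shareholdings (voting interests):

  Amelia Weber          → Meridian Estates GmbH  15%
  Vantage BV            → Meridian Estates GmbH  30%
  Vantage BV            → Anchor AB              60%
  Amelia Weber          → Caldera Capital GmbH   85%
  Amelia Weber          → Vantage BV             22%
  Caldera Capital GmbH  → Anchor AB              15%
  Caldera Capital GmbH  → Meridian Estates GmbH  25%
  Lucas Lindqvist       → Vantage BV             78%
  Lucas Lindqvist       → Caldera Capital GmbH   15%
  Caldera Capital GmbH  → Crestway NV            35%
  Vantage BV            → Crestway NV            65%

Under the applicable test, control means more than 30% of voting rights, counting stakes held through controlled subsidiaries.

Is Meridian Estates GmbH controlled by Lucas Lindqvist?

Lucas holds 78% of Vantage, so Lucas controls Vantage.
Vantage holds 65% of Crestway, so Lucas controls Crestway.
Vantage holds 60% of Anchor, so Lucas controls Anchor.
In Meridian, Lucas's side holds only 30%, not > 30%.
So Lucas does not control Meridian.

No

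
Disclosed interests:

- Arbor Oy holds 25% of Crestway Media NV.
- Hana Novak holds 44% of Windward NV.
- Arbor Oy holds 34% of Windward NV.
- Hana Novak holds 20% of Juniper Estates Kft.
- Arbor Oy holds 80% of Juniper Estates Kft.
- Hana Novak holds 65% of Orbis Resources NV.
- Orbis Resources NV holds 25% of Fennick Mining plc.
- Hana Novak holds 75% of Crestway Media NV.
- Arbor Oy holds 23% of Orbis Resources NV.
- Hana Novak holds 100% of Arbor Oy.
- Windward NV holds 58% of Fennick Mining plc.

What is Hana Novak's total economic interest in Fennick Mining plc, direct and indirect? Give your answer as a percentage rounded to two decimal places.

Hana reaches Fennick along 4 paths.
Via Orbis: 65% × 25% = 16.25%.
Via Arbor → Orbis: 100% × 23% × 25% = 5.75%.
Via Arbor → Windward: 100% × 34% × 58% = 19.72%.
Via Windward: 44% × 58% = 25.52%.
Total: 16.25% + 5.75% + 19.72% + 25.52% = 67.24%.

67.24%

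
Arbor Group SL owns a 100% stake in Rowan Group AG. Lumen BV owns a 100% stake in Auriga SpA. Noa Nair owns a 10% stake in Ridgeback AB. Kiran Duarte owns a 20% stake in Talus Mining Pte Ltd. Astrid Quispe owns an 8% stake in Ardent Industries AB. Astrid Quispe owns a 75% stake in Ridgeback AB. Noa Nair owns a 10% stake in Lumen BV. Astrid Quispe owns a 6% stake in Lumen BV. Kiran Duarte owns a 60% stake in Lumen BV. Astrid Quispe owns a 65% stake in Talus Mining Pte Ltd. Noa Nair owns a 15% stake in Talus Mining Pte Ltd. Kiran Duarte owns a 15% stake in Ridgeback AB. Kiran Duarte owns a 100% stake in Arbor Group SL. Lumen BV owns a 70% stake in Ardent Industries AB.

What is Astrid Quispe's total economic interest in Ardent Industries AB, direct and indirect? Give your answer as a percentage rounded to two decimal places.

Astrid reaches Ardent along 2 paths.
Via Lumen: 6% × 70% = 4.2%.
Direct stake: 8% = 8%.
Total: 4.2% + 8% = 12.2%.
Rounded: 12.20%.

12.20%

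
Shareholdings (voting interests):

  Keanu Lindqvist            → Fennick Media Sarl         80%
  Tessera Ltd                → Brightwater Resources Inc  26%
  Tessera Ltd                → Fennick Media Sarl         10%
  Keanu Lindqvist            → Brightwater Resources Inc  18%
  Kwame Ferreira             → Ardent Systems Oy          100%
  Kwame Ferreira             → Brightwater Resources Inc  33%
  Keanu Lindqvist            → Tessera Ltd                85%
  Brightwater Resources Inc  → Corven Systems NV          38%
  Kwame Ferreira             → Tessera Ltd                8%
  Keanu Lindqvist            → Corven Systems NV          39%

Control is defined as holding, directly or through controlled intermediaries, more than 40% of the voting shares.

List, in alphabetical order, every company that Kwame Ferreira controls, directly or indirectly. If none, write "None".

Kwame holds 100% of Ardent, so Kwame controls Ardent.
No other company's threshold is met.

Ardent Systems Oy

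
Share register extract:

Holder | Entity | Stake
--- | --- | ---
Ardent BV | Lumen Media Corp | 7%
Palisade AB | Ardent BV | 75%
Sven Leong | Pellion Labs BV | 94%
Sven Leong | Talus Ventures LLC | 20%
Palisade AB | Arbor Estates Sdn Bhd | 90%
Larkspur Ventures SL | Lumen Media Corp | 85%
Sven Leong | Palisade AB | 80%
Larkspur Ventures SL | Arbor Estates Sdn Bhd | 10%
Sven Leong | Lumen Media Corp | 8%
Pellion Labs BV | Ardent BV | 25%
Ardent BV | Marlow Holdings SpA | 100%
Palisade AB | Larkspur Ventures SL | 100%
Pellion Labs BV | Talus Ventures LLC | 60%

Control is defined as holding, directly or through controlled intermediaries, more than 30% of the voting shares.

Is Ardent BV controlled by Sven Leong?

Sven holds 94% of Pellion, so Sven controls Pellion.
Sven holds 80% of Palisade, so Sven controls Palisade.
Palisade and Pellion together hold 75% + 25% = 100% of Ardent, so Sven controls Ardent.

Yes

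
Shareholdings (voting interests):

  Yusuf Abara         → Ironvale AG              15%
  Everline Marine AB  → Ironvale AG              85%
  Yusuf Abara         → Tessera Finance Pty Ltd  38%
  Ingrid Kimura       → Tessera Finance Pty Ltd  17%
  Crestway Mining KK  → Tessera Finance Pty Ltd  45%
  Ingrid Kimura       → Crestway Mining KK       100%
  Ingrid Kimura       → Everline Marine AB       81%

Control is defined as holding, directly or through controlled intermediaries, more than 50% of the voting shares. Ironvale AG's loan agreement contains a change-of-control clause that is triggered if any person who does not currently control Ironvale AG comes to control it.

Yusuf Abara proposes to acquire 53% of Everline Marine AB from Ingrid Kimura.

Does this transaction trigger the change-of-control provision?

The purchase adds only to Yusuf's holdings (Ingrid's stake shrinks), so Yusuf is the only person who could newly come to control Ironvale.
Yusuf's largest direct stake is 38% in Tessera, which does not meet the threshold, so Yusuf controls no company.
In Ironvale, Yusuf's side holds only 15%, not > 50%.
So before the transaction, Yusuf does not control Ironvale.
After the purchase, Yusuf holds 53% of Everline directly, and Ingrid's stake falls to 28%.
Yusuf holds 53% of Everline, so Yusuf controls Everline.
Everline and Yusuf together hold 85% + 15% = 100% of Ironvale, so Yusuf controls Ironvale.
Yusuf did not control Ironvale before and does after, so the clause is triggered.

Yes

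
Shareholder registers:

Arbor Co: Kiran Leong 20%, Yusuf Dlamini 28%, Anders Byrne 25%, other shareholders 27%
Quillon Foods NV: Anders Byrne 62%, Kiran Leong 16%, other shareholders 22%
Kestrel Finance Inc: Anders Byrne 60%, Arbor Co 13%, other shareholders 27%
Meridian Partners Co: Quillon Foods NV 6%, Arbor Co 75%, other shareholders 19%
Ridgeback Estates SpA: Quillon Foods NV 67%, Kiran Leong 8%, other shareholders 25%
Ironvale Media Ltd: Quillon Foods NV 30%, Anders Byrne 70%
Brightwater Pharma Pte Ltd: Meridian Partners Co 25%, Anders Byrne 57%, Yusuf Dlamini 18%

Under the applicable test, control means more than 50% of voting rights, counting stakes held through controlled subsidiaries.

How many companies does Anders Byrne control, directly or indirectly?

5

Anders holds 62% of Quillon, so Anders controls Quillon.
Anders holds 60% of Kestrel, so Anders controls Kestrel.
Quillon holds 67% of Ridgeback, so Anders controls Ridgeback.
Quillon and Anders together hold 30% + 70% = 100% of Ironvale, so Anders controls Ironvale.
Anders holds 57% of Brightwater, so Anders controls Brightwater.
No other company's threshold is met.
Anders controls 5 companies.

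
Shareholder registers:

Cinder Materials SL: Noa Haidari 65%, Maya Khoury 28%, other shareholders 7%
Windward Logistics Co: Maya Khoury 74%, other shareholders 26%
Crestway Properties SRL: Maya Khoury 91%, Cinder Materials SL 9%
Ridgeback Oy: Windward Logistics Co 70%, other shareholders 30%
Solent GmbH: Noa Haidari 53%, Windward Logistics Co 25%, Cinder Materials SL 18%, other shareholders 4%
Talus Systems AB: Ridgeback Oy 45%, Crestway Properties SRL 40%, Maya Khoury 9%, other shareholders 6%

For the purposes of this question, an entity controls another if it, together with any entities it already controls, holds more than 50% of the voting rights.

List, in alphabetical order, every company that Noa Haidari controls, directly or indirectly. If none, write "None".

Noa holds 65% of Cinder, so Noa controls Cinder.
Noa and Cinder together hold 53% + 18% = 71% of Solent, so Noa controls Solent.
No other company's threshold is met.

Cinder Materials SL, Solent GmbH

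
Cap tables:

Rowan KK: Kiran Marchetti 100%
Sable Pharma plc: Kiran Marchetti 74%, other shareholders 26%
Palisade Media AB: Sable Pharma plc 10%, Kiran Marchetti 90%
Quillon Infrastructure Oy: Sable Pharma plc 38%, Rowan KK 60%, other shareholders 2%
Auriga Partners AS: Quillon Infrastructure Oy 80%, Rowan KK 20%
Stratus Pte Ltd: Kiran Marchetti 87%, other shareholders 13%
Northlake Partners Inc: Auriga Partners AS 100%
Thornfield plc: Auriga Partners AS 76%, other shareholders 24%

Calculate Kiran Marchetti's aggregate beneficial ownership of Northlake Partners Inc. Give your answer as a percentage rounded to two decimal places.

Kiran reaches Northlake along 3 paths.
Via Sable → Quillon → Auriga: 74% × 38% × 80% × 100% = 22.496%.
Via Rowan → Quillon → Auriga: 100% × 60% × 80% × 100% = 48%.
Via Rowan → Auriga: 100% × 20% × 100% = 20%.
Total: 22.496% + 48% + 20% = 90.496%.
Rounded: 90.50%.

90.50%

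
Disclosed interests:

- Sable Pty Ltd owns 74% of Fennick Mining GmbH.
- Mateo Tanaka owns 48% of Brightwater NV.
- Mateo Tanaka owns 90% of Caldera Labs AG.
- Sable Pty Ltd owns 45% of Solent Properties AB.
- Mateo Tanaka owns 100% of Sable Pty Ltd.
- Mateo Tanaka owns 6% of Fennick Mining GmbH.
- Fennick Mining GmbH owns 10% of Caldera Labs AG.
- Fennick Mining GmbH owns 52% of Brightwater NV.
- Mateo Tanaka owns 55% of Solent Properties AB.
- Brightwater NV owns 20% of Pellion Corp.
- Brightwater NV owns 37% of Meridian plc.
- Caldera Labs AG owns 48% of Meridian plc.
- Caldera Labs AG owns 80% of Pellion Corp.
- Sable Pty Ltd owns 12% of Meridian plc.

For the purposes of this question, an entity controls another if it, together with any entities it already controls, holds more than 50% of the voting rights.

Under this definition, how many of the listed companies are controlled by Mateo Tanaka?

7

Mateo holds 100% of Sable, so Mateo controls Sable.
Sable and Mateo together hold 74% + 6% = 80% of Fennick, so Mateo controls Fennick.
Sable and Mateo together hold 45% + 55% = 100% of Solent, so Mateo controls Solent.
Fennick and Mateo together hold 10% + 90% = 100% of Caldera, so Mateo controls Caldera.
Mateo and Fennick together hold 48% + 52% = 100% of Brightwater, so Mateo controls Brightwater.
Caldera and Brightwater together hold 80% + 20% = 100% of Pellion, so Mateo controls Pellion.
Brightwater and Caldera and Sable together hold 37% + 48% + 12% = 97% of Meridian, so Mateo controls Meridian.
Mateo controls 7 companies.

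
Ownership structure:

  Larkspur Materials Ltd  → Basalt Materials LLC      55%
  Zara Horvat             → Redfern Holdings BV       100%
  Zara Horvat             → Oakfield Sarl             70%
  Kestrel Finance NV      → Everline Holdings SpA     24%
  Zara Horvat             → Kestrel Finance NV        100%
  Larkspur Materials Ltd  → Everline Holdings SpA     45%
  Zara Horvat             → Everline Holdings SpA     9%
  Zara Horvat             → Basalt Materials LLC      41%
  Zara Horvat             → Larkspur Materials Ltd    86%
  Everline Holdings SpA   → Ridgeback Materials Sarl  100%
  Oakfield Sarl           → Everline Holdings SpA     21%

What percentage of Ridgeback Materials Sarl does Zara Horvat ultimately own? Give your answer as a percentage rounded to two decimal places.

Zara reaches Ridgeback along 4 paths.
Via Larkspur → Everline: 86% × 45% × 100% = 38.7%.
Via Kestrel → Everline: 100% × 24% × 100% = 24%.
Via Everline: 9% × 100% = 9%.
Via Oakfield → Everline: 70% × 21% × 100% = 14.7%.
Total: 38.7% + 24% + 9% + 14.7% = 86.4%.
Rounded: 86.40%.

86.40%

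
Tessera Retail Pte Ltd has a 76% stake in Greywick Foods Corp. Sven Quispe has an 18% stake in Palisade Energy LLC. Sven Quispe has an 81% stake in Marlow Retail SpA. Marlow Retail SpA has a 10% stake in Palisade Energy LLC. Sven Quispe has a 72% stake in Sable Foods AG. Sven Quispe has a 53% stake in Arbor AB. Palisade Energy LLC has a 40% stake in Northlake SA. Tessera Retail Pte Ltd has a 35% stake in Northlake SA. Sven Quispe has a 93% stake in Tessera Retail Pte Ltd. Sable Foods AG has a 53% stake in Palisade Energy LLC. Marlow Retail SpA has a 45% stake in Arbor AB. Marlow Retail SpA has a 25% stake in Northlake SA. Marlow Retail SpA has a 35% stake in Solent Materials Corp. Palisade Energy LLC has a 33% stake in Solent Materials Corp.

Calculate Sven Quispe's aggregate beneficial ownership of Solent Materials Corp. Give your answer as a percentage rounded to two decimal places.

49.56%

Sven reaches Solent along 4 paths.
Via Marlow: 81% × 35% = 28.35%.
Via Marlow → Palisade: 81% × 10% × 33% = 2.673%.
Via Palisade: 18% × 33% = 5.94%.
Via Sable → Palisade: 72% × 53% × 33% = 12.5928%.
Total: 28.35% + 2.673% + 5.94% + 12.5928% = 49.5558%.
Rounded: 49.56%.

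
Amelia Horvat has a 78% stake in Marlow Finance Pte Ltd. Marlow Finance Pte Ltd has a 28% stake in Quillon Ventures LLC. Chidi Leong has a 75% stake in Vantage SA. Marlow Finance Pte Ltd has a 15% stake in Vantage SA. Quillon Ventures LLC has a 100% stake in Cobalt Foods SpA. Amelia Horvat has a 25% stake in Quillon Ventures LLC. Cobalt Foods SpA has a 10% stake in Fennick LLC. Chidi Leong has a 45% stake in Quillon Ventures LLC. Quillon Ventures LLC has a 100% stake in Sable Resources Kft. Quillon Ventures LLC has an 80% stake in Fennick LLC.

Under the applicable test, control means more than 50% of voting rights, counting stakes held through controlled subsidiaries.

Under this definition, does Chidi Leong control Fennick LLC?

Chidi holds 75% of Vantage, so Chidi controls Vantage.
Neither Chidi nor any entity Chidi controls holds any voting interest in Fennick.
So Chidi does not control Fennick.

No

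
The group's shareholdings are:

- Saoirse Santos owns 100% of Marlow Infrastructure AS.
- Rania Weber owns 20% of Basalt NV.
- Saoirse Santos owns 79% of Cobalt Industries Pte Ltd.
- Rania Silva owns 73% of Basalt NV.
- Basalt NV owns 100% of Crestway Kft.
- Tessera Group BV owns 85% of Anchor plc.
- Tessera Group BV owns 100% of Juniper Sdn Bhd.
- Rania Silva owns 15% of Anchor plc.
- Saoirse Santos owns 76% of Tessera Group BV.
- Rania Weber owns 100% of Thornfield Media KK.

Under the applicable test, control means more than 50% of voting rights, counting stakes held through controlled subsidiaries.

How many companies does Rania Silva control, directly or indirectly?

Rania Silva holds 73% of Basalt, so Rania Silva controls Basalt.
Basalt holds 100% of Crestway, so Rania Silva controls Crestway.
No other company's threshold is met.
Rania Silva controls 2 companies.

2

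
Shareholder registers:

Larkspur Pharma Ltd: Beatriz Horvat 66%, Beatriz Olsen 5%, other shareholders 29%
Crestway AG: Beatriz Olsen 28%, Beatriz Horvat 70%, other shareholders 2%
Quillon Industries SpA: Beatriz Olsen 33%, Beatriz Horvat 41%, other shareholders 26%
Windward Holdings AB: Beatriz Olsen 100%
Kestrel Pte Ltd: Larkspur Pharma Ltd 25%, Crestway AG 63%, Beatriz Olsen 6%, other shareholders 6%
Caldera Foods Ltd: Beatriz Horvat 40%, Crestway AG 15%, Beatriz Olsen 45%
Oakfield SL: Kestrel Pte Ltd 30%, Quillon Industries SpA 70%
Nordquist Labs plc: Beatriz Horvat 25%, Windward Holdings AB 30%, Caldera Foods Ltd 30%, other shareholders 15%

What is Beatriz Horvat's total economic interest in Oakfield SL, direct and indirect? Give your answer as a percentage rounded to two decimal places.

46.88%

Beatriz Horvat reaches Oakfield along 3 paths.
Via Larkspur → Kestrel: 66% × 25% × 30% = 4.95%.
Via Crestway → Kestrel: 70% × 63% × 30% = 13.23%.
Via Quillon: 41% × 70% = 28.7%.
Total: 4.95% + 13.23% + 28.7% = 46.88%.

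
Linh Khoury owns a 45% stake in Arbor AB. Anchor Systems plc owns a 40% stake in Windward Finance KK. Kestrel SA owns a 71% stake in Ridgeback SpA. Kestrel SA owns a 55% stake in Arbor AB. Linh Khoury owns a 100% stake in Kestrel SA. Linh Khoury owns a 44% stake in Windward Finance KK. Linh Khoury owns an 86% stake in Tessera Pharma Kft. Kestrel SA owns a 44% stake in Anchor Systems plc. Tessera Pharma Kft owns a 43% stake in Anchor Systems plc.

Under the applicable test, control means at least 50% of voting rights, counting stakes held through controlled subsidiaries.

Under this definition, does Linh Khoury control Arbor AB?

Yes

Linh holds 100% of Kestrel, so Linh controls Kestrel.
Linh and Kestrel together hold 45% + 55% = 100% of Arbor, so Linh controls Arbor.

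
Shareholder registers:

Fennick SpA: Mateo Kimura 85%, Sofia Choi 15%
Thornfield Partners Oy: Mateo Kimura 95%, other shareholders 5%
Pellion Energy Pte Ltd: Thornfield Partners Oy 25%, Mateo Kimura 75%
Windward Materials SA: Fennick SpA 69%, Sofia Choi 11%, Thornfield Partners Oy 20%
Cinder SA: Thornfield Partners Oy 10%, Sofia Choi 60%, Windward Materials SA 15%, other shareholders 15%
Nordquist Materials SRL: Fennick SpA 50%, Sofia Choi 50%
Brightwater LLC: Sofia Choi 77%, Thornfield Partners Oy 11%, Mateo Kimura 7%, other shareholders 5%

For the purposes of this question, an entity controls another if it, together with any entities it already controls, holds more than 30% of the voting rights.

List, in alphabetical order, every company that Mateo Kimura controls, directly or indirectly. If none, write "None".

Fennick SpA, Nordquist Materials SRL, Pellion Energy Pte Ltd, Thornfield Partners Oy, Windward Materials SA

Mateo holds 85% of Fennick, so Mateo controls Fennick.
Mateo holds 95% of Thornfield, so Mateo controls Thornfield.
Thornfield and Mateo together hold 25% + 75% = 100% of Pellion, so Mateo controls Pellion.
Fennick and Thornfield together hold 69% + 20% = 89% of Windward, so Mateo controls Windward.
Fennick holds 50% of Nordquist, so Mateo controls Nordquist.
No other company's threshold is met.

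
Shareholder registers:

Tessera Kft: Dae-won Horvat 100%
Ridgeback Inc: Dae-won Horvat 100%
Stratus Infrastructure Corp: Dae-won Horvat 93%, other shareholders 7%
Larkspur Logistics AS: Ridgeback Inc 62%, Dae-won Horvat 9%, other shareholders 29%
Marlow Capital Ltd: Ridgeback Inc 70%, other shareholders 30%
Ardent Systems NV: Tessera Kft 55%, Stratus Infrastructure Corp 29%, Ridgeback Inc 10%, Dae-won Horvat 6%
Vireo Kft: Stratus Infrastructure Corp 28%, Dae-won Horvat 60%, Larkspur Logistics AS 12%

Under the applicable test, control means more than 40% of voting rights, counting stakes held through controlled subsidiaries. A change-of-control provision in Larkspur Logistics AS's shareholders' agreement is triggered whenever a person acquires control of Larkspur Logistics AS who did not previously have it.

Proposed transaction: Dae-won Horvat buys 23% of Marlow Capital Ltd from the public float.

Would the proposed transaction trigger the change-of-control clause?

The purchase changes only Dae-won's holdings, so Dae-won is the only person who could newly come to control Larkspur.
Dae-won holds 100% of Ridgeback, so Dae-won controls Ridgeback.
Ridgeback and Dae-won together hold 62% + 9% = 71% of Larkspur, so Dae-won controls Larkspur.
So Dae-won already controls Larkspur before the transaction.
After the purchase, Dae-won holds 23% of Marlow directly.
Dae-won controlled Larkspur already, so this is not a new person acquiring control; every other person's position is unchanged or reduced.
No new person acquires control, so the clause is not triggered.

No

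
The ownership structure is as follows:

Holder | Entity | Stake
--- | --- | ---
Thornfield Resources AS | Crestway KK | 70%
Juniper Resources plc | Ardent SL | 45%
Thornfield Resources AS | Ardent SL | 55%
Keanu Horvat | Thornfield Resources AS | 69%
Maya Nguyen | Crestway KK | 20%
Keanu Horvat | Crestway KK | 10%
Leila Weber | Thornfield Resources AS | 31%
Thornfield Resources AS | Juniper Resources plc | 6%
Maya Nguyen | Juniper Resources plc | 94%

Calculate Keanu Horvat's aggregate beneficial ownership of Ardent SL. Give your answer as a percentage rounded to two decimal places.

39.81%

Keanu reaches Ardent along 2 paths.
Via Thornfield: 69% × 55% = 37.95%.
Via Thornfield → Juniper: 69% × 6% × 45% = 1.863%.
Total: 37.95% + 1.863% = 39.813%.
Rounded: 39.81%.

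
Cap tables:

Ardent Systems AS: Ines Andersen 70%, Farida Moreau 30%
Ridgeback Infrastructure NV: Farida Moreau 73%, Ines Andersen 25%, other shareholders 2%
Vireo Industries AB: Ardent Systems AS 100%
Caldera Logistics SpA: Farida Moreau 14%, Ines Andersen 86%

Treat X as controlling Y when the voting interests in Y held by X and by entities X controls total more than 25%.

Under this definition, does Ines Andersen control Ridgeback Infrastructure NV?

Ines holds 70% of Ardent, so Ines controls Ardent.
Ardent holds 100% of Vireo, so Ines controls Vireo.
Ines holds 86% of Caldera, so Ines controls Caldera.
In Ridgeback, Ines's side holds only 25%, not > 25%.
So Ines does not control Ridgeback.

No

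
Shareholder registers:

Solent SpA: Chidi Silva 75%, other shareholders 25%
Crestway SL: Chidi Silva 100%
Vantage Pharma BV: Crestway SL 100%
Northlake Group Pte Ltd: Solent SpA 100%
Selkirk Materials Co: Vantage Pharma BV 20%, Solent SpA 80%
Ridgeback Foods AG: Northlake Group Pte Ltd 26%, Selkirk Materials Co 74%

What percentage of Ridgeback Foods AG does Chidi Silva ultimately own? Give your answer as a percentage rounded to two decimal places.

Chidi reaches Ridgeback along 3 paths.
Via Solent → Northlake: 75% × 100% × 26% = 19.5%.
Via Crestway → Vantage → Selkirk: 100% × 100% × 20% × 74% = 14.8%.
Via Solent → Selkirk: 75% × 80% × 74% = 44.4%.
Total: 19.5% + 14.8% + 44.4% = 78.7%.
Rounded: 78.70%.

78.70%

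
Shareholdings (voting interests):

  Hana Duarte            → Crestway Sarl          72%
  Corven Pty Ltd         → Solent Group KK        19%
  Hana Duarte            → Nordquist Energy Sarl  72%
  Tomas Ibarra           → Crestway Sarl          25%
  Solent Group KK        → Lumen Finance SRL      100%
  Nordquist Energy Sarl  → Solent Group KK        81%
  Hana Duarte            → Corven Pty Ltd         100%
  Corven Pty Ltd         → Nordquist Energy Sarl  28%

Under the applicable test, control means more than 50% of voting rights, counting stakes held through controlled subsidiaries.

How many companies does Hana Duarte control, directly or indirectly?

Hana holds 72% of Crestway, so Hana controls Crestway.
Hana holds 100% of Corven, so Hana controls Corven.
Corven and Hana together hold 28% + 72% = 100% of Nordquist, so Hana controls Nordquist.
Corven and Nordquist together hold 19% + 81% = 100% of Solent, so Hana controls Solent.
Solent holds 100% of Lumen, so Hana controls Lumen.
Hana controls 5 companies.

5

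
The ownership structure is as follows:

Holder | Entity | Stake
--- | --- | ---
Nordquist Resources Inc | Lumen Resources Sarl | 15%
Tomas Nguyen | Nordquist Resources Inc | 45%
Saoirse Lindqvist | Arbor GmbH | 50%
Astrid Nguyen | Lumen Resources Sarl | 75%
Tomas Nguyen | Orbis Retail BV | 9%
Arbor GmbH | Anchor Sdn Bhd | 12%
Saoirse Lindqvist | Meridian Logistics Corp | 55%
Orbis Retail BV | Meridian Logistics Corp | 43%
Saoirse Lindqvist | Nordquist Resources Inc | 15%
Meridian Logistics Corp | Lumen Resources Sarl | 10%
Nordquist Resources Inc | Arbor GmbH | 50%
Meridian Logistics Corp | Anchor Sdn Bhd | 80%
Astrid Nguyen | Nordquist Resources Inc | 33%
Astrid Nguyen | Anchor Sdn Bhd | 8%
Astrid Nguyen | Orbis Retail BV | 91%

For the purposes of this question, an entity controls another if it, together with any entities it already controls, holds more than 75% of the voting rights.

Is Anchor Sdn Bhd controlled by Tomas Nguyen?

No

Tomas's largest direct stake is 45% in Nordquist, which does not meet the threshold, so Tomas controls no company.
Neither Tomas nor any entity Tomas controls holds any voting interest in Anchor.
So Tomas does not control Anchor.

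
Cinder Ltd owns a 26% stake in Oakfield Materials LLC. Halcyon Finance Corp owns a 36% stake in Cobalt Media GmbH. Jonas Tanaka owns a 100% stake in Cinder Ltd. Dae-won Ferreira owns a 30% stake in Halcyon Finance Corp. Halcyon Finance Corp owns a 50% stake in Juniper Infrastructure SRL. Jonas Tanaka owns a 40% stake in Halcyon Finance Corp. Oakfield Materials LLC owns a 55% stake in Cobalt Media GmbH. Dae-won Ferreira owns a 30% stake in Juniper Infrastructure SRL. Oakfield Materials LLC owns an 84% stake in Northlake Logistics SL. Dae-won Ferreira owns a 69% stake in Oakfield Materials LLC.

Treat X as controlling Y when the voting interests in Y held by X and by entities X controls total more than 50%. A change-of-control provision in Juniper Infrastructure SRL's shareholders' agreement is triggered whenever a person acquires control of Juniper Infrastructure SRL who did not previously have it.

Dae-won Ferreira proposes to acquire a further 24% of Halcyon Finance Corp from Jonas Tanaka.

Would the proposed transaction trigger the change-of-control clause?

The purchase adds only to Dae-won's holdings (Jonas's stake shrinks), so Dae-won is the only person who could newly come to control Juniper.
Dae-won holds 69% of Oakfield, so Dae-won controls Oakfield.
Oakfield holds 84% of Northlake, so Dae-won controls Northlake.
Oakfield holds 55% of Cobalt, so Dae-won controls Cobalt.
In Juniper, Dae-won's side holds only 30%, not > 50%.
So before the transaction, Dae-won does not control Juniper.
After the purchase, Dae-won's direct stake in Halcyon rises to 30% + 24% = 54%, and Jonas's stake falls to 16%.
Dae-won holds 54% of Halcyon, so Dae-won controls Halcyon.
Halcyon and Dae-won together hold 50% + 30% = 80% of Juniper, so Dae-won controls Juniper.
Dae-won did not control Juniper before and does after, so the clause is triggered.

Yes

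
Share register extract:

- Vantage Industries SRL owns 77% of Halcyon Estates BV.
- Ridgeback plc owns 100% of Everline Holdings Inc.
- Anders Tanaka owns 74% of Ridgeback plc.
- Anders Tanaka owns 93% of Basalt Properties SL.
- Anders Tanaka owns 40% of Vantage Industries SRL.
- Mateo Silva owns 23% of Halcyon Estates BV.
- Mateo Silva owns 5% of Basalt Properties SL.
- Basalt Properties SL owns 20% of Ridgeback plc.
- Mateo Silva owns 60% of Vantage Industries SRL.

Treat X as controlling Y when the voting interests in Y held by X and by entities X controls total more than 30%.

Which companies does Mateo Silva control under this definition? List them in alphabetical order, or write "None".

Halcyon Estates BV, Vantage Industries SRL

Mateo holds 60% of Vantage, so Mateo controls Vantage.
Mateo and Vantage together hold 23% + 77% = 100% of Halcyon, so Mateo controls Halcyon.
No other company's threshold is met.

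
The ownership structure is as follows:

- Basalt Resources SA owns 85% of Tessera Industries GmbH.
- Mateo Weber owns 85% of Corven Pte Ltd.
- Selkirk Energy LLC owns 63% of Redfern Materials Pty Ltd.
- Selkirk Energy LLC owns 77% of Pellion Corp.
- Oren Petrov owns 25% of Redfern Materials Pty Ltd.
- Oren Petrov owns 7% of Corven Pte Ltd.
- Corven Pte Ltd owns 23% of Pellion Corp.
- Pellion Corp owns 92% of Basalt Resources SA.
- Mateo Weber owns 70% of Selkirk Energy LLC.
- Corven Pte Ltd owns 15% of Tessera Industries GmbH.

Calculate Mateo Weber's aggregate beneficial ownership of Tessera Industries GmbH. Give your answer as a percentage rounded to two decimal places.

70.19%

Mateo reaches Tessera along 3 paths.
Via Corven: 85% × 15% = 12.75%.
Via Selkirk → Pellion → Basalt: 70% × 77% × 92% × 85% = 42.1498%.
Via Corven → Pellion → Basalt: 85% × 23% × 92% × 85% = 15.2881%.
Total: 12.75% + 42.1498% + 15.2881% = 70.1879%.
Rounded: 70.19%.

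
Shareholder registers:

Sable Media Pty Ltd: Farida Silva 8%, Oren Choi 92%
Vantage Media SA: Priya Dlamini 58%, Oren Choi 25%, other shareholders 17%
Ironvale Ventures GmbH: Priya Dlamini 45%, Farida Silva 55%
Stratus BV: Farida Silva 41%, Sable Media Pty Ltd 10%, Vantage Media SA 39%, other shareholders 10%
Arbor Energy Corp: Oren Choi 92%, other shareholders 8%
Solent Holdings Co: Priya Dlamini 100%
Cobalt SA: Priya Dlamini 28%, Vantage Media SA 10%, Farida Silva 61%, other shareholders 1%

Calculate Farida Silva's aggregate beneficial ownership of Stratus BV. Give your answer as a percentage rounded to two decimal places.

Farida reaches Stratus along 2 paths.
Direct stake: 41% = 41%.
Via Sable: 8% × 10% = 0.8%.
Total: 41% + 0.8% = 41.8%.
Rounded: 41.80%.

41.80%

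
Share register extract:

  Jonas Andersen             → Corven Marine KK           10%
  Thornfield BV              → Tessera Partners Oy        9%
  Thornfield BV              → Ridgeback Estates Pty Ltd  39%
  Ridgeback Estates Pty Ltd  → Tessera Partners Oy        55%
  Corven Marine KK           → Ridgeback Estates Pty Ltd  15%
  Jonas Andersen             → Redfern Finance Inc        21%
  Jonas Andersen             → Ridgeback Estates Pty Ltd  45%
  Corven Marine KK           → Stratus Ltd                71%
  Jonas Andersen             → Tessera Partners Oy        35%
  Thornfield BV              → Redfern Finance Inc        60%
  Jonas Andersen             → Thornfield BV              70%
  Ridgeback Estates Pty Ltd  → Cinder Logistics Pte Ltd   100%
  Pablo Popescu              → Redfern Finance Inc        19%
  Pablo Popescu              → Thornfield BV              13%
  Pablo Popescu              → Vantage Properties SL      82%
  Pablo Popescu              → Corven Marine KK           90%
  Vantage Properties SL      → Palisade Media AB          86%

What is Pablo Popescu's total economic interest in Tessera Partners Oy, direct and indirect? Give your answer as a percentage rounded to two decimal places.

Pablo reaches Tessera along 3 paths.
Via Thornfield: 13% × 9% = 1.17%.
Via Thornfield → Ridgeback: 13% × 39% × 55% = 2.7885%.
Via Corven → Ridgeback: 90% × 15% × 55% = 7.425%.
Total: 1.17% + 2.7885% + 7.425% = 11.3835%.
Rounded: 11.38%.

11.38%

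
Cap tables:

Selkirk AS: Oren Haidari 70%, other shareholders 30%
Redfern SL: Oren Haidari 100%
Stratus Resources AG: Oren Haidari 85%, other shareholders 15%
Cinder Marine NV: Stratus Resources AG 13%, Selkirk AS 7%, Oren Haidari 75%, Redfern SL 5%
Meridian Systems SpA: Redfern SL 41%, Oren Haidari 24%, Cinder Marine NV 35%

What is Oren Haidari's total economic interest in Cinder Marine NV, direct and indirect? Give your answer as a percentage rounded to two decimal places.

Oren reaches Cinder along 4 paths.
Via Stratus: 85% × 13% = 11.05%.
Via Selkirk: 70% × 7% = 4.9%.
Direct stake: 75% = 75%.
Via Redfern: 100% × 5% = 5%.
Total: 11.05% + 4.9% + 75% + 5% = 95.95%.

95.95%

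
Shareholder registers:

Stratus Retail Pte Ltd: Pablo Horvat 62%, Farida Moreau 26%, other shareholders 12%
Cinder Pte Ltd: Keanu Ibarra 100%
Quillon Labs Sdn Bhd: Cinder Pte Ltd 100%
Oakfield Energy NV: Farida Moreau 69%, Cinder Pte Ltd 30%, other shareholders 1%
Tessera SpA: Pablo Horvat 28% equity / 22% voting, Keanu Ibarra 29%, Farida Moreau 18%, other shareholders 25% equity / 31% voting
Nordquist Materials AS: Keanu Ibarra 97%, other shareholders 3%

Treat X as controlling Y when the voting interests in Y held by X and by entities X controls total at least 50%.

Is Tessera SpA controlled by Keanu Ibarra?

No

Keanu holds 100% of Cinder, so Keanu controls Cinder.
Cinder holds 100% of Quillon, so Keanu controls Quillon.
Keanu holds 97% of Nordquist, so Keanu controls Nordquist.
In Tessera, Keanu's side holds only 29%, not ≥ 50%.
So Keanu does not control Tessera.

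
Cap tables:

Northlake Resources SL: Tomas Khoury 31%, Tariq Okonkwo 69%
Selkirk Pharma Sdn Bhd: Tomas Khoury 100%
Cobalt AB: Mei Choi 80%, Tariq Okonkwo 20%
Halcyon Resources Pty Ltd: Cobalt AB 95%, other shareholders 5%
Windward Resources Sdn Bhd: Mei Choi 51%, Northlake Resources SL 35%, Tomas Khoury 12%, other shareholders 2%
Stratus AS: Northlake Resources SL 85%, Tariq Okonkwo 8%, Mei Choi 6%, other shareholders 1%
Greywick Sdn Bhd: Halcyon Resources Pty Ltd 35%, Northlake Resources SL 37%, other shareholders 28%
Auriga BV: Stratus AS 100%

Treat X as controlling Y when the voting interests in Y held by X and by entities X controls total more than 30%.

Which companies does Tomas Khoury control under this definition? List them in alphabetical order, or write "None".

Auriga BV, Greywick Sdn Bhd, Northlake Resources SL, Selkirk Pharma Sdn Bhd, Stratus AS, Windward Resources Sdn Bhd

Tomas holds 31% of Northlake, so Tomas controls Northlake.
Tomas holds 100% of Selkirk, so Tomas controls Selkirk.
Northlake and Tomas together hold 35% + 12% = 47% of Windward, so Tomas controls Windward.
Northlake holds 85% of Stratus, so Tomas controls Stratus.
Northlake holds 37% of Greywick, so Tomas controls Greywick.
Stratus holds 100% of Auriga, so Tomas controls Auriga.
No other company's threshold is met.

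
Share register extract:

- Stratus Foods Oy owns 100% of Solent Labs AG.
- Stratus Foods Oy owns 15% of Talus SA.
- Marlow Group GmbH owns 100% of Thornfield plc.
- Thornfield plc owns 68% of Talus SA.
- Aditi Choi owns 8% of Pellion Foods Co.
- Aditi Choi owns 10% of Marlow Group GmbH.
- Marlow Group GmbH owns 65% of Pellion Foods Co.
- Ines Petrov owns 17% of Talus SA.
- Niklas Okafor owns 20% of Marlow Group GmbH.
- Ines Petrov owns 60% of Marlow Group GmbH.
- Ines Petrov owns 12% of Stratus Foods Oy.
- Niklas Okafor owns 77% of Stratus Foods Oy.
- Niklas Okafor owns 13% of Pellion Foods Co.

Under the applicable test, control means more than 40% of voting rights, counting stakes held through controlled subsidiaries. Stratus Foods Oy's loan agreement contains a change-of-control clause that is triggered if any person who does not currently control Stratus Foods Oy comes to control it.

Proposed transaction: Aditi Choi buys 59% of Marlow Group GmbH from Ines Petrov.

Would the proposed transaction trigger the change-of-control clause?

No

The purchase adds only to Aditi's holdings (Ines's stake shrinks), so Aditi is the only person who could newly come to control Stratus.
Aditi's largest direct stake is 10% in Marlow, which does not meet the threshold, so Aditi controls no company.
Neither Aditi nor any entity Aditi controls holds any voting interest in Stratus.
So before the transaction, Aditi does not control Stratus.
After the purchase, Aditi's direct stake in Marlow rises to 10% + 59% = 69%, and Ines's stake falls to 1%.
Aditi holds 69% of Marlow, so Aditi controls Marlow.
Marlow holds 100% of Thornfield, so Aditi controls Thornfield.
Thornfield holds 68% of Talus, so Aditi controls Talus.
Aditi and Marlow together hold 8% + 65% = 73% of Pellion, so Aditi controls Pellion.
After the transaction, neither Aditi nor any entity Aditi controls holds a voting interest in Stratus, so Aditi still does not control it.
No new person acquires control, so the clause is not triggered.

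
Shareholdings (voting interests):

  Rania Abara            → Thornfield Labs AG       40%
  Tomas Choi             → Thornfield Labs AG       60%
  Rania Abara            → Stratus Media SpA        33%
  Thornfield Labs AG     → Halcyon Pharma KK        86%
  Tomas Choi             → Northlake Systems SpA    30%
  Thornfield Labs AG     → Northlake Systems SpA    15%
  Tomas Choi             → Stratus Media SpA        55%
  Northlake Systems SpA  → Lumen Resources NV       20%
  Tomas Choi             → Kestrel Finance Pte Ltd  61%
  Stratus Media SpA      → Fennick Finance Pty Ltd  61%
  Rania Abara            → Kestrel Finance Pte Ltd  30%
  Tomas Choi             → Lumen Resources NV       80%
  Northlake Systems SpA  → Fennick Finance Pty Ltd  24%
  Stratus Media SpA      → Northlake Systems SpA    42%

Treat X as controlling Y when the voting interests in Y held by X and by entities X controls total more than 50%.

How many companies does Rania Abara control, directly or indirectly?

Rania's largest direct stake is 40% in Thornfield, which does not meet the threshold.
Rania controls 0 companies.

0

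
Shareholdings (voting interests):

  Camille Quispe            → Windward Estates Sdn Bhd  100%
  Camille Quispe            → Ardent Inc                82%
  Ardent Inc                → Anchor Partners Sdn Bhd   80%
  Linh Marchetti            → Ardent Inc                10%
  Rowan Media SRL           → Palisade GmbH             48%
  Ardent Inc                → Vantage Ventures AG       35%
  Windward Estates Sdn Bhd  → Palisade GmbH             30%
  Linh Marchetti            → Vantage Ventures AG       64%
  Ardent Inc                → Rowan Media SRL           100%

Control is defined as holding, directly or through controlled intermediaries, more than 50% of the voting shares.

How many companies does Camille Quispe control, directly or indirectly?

5

Camille holds 82% of Ardent, so Camille controls Ardent.
Camille holds 100% of Windward, so Camille controls Windward.
Ardent holds 100% of Rowan, so Camille controls Rowan.
Windward and Rowan together hold 30% + 48% = 78% of Palisade, so Camille controls Palisade.
Ardent holds 80% of Anchor, so Camille controls Anchor.
No other company's threshold is met.
Camille controls 5 companies.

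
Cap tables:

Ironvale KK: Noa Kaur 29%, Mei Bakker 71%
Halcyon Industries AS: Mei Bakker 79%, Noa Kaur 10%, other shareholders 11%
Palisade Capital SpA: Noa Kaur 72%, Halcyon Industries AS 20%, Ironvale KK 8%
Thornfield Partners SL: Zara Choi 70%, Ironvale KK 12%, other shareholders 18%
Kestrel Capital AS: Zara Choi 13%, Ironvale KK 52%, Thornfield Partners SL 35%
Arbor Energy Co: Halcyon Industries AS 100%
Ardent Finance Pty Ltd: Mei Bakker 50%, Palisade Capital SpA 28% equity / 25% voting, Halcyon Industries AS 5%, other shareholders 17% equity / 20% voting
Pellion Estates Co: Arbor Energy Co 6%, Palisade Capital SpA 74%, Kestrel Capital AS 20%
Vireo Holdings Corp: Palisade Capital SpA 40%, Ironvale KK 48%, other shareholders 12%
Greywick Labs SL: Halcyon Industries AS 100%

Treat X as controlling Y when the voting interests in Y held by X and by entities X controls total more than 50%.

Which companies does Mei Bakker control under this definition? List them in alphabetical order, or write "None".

Mei holds 71% of Ironvale, so Mei controls Ironvale.
Mei holds 79% of Halcyon, so Mei controls Halcyon.
Ironvale holds 52% of Kestrel, so Mei controls Kestrel.
Halcyon holds 100% of Arbor, so Mei controls Arbor.
Mei and Halcyon together hold 50% + 5% = 55% of Ardent, so Mei controls Ardent.
Halcyon holds 100% of Greywick, so Mei controls Greywick.
No other company's threshold is met.

Arbor Energy Co, Ardent Finance Pty Ltd, Greywick Labs SL, Halcyon Industries AS, Ironvale KK, Kestrel Capital AS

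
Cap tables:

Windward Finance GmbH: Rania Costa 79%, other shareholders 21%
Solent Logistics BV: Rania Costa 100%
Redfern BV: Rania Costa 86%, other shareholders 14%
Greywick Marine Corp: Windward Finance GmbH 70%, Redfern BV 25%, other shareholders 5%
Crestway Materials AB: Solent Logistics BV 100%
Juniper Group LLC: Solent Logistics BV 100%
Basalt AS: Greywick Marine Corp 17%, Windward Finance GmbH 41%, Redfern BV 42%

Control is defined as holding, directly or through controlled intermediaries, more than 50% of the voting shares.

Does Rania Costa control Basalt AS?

Yes

Rania holds 79% of Windward, so Rania controls Windward.
Rania holds 86% of Redfern, so Rania controls Redfern.
Windward and Redfern together hold 70% + 25% = 95% of Greywick, so Rania controls Greywick.
Greywick and Windward and Redfern together hold 17% + 41% + 42% = 100% of Basalt, so Rania controls Basalt.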